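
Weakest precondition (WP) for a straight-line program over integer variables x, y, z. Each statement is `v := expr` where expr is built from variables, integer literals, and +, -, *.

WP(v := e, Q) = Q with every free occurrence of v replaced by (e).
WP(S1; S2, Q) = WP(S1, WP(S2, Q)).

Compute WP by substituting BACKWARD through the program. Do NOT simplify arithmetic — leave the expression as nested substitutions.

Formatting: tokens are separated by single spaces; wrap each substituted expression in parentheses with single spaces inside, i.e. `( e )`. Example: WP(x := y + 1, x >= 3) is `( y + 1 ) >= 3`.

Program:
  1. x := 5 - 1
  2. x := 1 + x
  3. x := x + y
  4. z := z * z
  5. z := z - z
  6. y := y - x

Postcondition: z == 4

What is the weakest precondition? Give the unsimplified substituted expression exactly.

Answer: ( ( z * z ) - ( z * z ) ) == 4

Derivation:
post: z == 4
stmt 6: y := y - x  -- replace 0 occurrence(s) of y with (y - x)
  => z == 4
stmt 5: z := z - z  -- replace 1 occurrence(s) of z with (z - z)
  => ( z - z ) == 4
stmt 4: z := z * z  -- replace 2 occurrence(s) of z with (z * z)
  => ( ( z * z ) - ( z * z ) ) == 4
stmt 3: x := x + y  -- replace 0 occurrence(s) of x with (x + y)
  => ( ( z * z ) - ( z * z ) ) == 4
stmt 2: x := 1 + x  -- replace 0 occurrence(s) of x with (1 + x)
  => ( ( z * z ) - ( z * z ) ) == 4
stmt 1: x := 5 - 1  -- replace 0 occurrence(s) of x with (5 - 1)
  => ( ( z * z ) - ( z * z ) ) == 4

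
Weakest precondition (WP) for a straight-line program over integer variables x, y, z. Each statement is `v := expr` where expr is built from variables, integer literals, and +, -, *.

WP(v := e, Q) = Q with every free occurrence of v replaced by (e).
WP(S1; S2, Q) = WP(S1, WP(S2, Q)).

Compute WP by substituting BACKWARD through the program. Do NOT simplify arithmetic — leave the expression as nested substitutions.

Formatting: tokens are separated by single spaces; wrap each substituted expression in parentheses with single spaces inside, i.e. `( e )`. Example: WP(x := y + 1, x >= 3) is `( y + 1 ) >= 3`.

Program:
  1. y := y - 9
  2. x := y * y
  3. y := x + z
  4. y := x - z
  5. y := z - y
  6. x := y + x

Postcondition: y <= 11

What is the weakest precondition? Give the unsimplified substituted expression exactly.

post: y <= 11
stmt 6: x := y + x  -- replace 0 occurrence(s) of x with (y + x)
  => y <= 11
stmt 5: y := z - y  -- replace 1 occurrence(s) of y with (z - y)
  => ( z - y ) <= 11
stmt 4: y := x - z  -- replace 1 occurrence(s) of y with (x - z)
  => ( z - ( x - z ) ) <= 11
stmt 3: y := x + z  -- replace 0 occurrence(s) of y with (x + z)
  => ( z - ( x - z ) ) <= 11
stmt 2: x := y * y  -- replace 1 occurrence(s) of x with (y * y)
  => ( z - ( ( y * y ) - z ) ) <= 11
stmt 1: y := y - 9  -- replace 2 occurrence(s) of y with (y - 9)
  => ( z - ( ( ( y - 9 ) * ( y - 9 ) ) - z ) ) <= 11

Answer: ( z - ( ( ( y - 9 ) * ( y - 9 ) ) - z ) ) <= 11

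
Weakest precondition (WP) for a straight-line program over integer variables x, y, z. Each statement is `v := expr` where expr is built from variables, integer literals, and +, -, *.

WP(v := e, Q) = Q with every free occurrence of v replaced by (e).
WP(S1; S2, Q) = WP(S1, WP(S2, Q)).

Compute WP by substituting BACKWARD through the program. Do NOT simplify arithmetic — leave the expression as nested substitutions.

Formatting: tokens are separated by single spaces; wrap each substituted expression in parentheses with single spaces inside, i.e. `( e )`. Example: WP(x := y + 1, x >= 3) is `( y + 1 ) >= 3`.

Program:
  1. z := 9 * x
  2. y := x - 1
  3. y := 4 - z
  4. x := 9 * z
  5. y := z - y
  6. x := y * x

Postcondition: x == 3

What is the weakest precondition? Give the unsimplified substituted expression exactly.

post: x == 3
stmt 6: x := y * x  -- replace 1 occurrence(s) of x with (y * x)
  => ( y * x ) == 3
stmt 5: y := z - y  -- replace 1 occurrence(s) of y with (z - y)
  => ( ( z - y ) * x ) == 3
stmt 4: x := 9 * z  -- replace 1 occurrence(s) of x with (9 * z)
  => ( ( z - y ) * ( 9 * z ) ) == 3
stmt 3: y := 4 - z  -- replace 1 occurrence(s) of y with (4 - z)
  => ( ( z - ( 4 - z ) ) * ( 9 * z ) ) == 3
stmt 2: y := x - 1  -- replace 0 occurrence(s) of y with (x - 1)
  => ( ( z - ( 4 - z ) ) * ( 9 * z ) ) == 3
stmt 1: z := 9 * x  -- replace 3 occurrence(s) of z with (9 * x)
  => ( ( ( 9 * x ) - ( 4 - ( 9 * x ) ) ) * ( 9 * ( 9 * x ) ) ) == 3

Answer: ( ( ( 9 * x ) - ( 4 - ( 9 * x ) ) ) * ( 9 * ( 9 * x ) ) ) == 3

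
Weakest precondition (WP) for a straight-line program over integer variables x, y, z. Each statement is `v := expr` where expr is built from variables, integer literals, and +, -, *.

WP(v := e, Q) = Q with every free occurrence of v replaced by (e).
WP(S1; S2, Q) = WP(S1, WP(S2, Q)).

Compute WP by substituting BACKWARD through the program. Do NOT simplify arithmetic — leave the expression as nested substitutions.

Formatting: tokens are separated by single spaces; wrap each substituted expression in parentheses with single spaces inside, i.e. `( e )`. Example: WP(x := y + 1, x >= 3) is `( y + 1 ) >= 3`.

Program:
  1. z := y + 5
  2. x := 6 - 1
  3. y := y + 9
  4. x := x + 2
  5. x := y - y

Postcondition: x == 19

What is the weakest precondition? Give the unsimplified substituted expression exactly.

post: x == 19
stmt 5: x := y - y  -- replace 1 occurrence(s) of x with (y - y)
  => ( y - y ) == 19
stmt 4: x := x + 2  -- replace 0 occurrence(s) of x with (x + 2)
  => ( y - y ) == 19
stmt 3: y := y + 9  -- replace 2 occurrence(s) of y with (y + 9)
  => ( ( y + 9 ) - ( y + 9 ) ) == 19
stmt 2: x := 6 - 1  -- replace 0 occurrence(s) of x with (6 - 1)
  => ( ( y + 9 ) - ( y + 9 ) ) == 19
stmt 1: z := y + 5  -- replace 0 occurrence(s) of z with (y + 5)
  => ( ( y + 9 ) - ( y + 9 ) ) == 19

Answer: ( ( y + 9 ) - ( y + 9 ) ) == 19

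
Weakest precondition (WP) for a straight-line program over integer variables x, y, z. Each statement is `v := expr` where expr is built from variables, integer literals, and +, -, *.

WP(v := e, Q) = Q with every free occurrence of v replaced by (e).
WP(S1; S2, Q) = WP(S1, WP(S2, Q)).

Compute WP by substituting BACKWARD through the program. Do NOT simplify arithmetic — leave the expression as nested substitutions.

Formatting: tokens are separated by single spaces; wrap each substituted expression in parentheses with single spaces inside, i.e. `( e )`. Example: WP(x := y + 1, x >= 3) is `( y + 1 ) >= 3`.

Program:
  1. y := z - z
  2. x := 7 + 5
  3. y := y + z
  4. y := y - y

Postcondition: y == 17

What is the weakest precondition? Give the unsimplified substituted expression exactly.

post: y == 17
stmt 4: y := y - y  -- replace 1 occurrence(s) of y with (y - y)
  => ( y - y ) == 17
stmt 3: y := y + z  -- replace 2 occurrence(s) of y with (y + z)
  => ( ( y + z ) - ( y + z ) ) == 17
stmt 2: x := 7 + 5  -- replace 0 occurrence(s) of x with (7 + 5)
  => ( ( y + z ) - ( y + z ) ) == 17
stmt 1: y := z - z  -- replace 2 occurrence(s) of y with (z - z)
  => ( ( ( z - z ) + z ) - ( ( z - z ) + z ) ) == 17

Answer: ( ( ( z - z ) + z ) - ( ( z - z ) + z ) ) == 17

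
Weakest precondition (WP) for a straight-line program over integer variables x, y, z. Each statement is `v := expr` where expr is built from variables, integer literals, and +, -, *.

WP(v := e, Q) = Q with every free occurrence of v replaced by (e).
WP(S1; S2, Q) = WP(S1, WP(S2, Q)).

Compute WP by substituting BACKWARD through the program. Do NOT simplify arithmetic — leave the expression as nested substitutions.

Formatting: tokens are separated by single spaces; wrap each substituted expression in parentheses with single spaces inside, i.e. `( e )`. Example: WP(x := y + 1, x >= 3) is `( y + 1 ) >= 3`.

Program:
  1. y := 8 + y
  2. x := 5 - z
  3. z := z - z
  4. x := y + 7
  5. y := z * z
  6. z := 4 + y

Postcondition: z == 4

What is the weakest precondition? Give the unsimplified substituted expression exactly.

Answer: ( 4 + ( ( z - z ) * ( z - z ) ) ) == 4

Derivation:
post: z == 4
stmt 6: z := 4 + y  -- replace 1 occurrence(s) of z with (4 + y)
  => ( 4 + y ) == 4
stmt 5: y := z * z  -- replace 1 occurrence(s) of y with (z * z)
  => ( 4 + ( z * z ) ) == 4
stmt 4: x := y + 7  -- replace 0 occurrence(s) of x with (y + 7)
  => ( 4 + ( z * z ) ) == 4
stmt 3: z := z - z  -- replace 2 occurrence(s) of z with (z - z)
  => ( 4 + ( ( z - z ) * ( z - z ) ) ) == 4
stmt 2: x := 5 - z  -- replace 0 occurrence(s) of x with (5 - z)
  => ( 4 + ( ( z - z ) * ( z - z ) ) ) == 4
stmt 1: y := 8 + y  -- replace 0 occurrence(s) of y with (8 + y)
  => ( 4 + ( ( z - z ) * ( z - z ) ) ) == 4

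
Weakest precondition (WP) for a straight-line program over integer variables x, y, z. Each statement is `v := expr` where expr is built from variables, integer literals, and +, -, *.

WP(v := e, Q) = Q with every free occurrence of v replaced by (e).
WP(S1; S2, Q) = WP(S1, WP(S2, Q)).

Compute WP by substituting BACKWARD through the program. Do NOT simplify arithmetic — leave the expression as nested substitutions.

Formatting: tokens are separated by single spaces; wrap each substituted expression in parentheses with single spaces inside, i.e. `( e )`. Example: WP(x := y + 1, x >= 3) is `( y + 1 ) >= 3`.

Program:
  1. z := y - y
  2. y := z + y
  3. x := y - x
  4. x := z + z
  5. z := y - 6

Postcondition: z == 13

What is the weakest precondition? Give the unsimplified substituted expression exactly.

post: z == 13
stmt 5: z := y - 6  -- replace 1 occurrence(s) of z with (y - 6)
  => ( y - 6 ) == 13
stmt 4: x := z + z  -- replace 0 occurrence(s) of x with (z + z)
  => ( y - 6 ) == 13
stmt 3: x := y - x  -- replace 0 occurrence(s) of x with (y - x)
  => ( y - 6 ) == 13
stmt 2: y := z + y  -- replace 1 occurrence(s) of y with (z + y)
  => ( ( z + y ) - 6 ) == 13
stmt 1: z := y - y  -- replace 1 occurrence(s) of z with (y - y)
  => ( ( ( y - y ) + y ) - 6 ) == 13

Answer: ( ( ( y - y ) + y ) - 6 ) == 13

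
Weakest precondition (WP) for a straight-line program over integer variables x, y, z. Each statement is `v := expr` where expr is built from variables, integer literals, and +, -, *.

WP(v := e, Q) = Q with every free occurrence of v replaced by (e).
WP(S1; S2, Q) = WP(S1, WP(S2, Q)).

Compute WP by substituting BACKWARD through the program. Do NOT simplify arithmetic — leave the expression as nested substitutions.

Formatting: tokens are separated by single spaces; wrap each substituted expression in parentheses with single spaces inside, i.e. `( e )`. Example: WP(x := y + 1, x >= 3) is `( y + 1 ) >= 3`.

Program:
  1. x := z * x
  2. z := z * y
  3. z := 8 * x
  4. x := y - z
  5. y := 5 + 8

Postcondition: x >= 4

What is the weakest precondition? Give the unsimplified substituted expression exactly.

Answer: ( y - ( 8 * ( z * x ) ) ) >= 4

Derivation:
post: x >= 4
stmt 5: y := 5 + 8  -- replace 0 occurrence(s) of y with (5 + 8)
  => x >= 4
stmt 4: x := y - z  -- replace 1 occurrence(s) of x with (y - z)
  => ( y - z ) >= 4
stmt 3: z := 8 * x  -- replace 1 occurrence(s) of z with (8 * x)
  => ( y - ( 8 * x ) ) >= 4
stmt 2: z := z * y  -- replace 0 occurrence(s) of z with (z * y)
  => ( y - ( 8 * x ) ) >= 4
stmt 1: x := z * x  -- replace 1 occurrence(s) of x with (z * x)
  => ( y - ( 8 * ( z * x ) ) ) >= 4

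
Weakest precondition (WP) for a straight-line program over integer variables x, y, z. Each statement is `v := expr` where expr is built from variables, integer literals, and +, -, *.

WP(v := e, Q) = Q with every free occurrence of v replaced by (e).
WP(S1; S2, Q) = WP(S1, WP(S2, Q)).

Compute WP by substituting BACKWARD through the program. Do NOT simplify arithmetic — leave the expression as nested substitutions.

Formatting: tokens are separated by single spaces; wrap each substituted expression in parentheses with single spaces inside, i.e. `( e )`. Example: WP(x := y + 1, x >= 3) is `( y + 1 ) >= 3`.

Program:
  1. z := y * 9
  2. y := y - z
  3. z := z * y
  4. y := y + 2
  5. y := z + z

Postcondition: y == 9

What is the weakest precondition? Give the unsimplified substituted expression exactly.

post: y == 9
stmt 5: y := z + z  -- replace 1 occurrence(s) of y with (z + z)
  => ( z + z ) == 9
stmt 4: y := y + 2  -- replace 0 occurrence(s) of y with (y + 2)
  => ( z + z ) == 9
stmt 3: z := z * y  -- replace 2 occurrence(s) of z with (z * y)
  => ( ( z * y ) + ( z * y ) ) == 9
stmt 2: y := y - z  -- replace 2 occurrence(s) of y with (y - z)
  => ( ( z * ( y - z ) ) + ( z * ( y - z ) ) ) == 9
stmt 1: z := y * 9  -- replace 4 occurrence(s) of z with (y * 9)
  => ( ( ( y * 9 ) * ( y - ( y * 9 ) ) ) + ( ( y * 9 ) * ( y - ( y * 9 ) ) ) ) == 9

Answer: ( ( ( y * 9 ) * ( y - ( y * 9 ) ) ) + ( ( y * 9 ) * ( y - ( y * 9 ) ) ) ) == 9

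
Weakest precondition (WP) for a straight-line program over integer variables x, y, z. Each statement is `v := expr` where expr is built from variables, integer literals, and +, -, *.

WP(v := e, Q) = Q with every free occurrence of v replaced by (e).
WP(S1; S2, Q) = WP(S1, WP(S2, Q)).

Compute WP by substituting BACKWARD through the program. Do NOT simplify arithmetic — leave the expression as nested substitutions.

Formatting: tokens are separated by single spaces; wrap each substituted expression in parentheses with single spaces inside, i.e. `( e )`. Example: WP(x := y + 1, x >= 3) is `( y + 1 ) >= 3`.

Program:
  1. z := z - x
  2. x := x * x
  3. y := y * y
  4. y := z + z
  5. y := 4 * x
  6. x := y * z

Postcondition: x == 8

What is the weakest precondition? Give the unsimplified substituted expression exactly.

Answer: ( ( 4 * ( x * x ) ) * ( z - x ) ) == 8

Derivation:
post: x == 8
stmt 6: x := y * z  -- replace 1 occurrence(s) of x with (y * z)
  => ( y * z ) == 8
stmt 5: y := 4 * x  -- replace 1 occurrence(s) of y with (4 * x)
  => ( ( 4 * x ) * z ) == 8
stmt 4: y := z + z  -- replace 0 occurrence(s) of y with (z + z)
  => ( ( 4 * x ) * z ) == 8
stmt 3: y := y * y  -- replace 0 occurrence(s) of y with (y * y)
  => ( ( 4 * x ) * z ) == 8
stmt 2: x := x * x  -- replace 1 occurrence(s) of x with (x * x)
  => ( ( 4 * ( x * x ) ) * z ) == 8
stmt 1: z := z - x  -- replace 1 occurrence(s) of z with (z - x)
  => ( ( 4 * ( x * x ) ) * ( z - x ) ) == 8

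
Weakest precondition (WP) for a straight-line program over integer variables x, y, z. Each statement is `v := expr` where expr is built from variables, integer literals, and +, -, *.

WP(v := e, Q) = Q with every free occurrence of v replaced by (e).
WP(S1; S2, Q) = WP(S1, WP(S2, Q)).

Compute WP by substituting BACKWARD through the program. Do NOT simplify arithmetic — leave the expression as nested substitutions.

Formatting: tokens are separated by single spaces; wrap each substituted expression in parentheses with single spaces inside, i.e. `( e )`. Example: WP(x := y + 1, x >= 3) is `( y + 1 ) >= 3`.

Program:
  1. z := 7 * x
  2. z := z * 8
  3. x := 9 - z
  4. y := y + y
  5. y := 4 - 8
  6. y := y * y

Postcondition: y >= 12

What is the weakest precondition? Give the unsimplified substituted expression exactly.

post: y >= 12
stmt 6: y := y * y  -- replace 1 occurrence(s) of y with (y * y)
  => ( y * y ) >= 12
stmt 5: y := 4 - 8  -- replace 2 occurrence(s) of y with (4 - 8)
  => ( ( 4 - 8 ) * ( 4 - 8 ) ) >= 12
stmt 4: y := y + y  -- replace 0 occurrence(s) of y with (y + y)
  => ( ( 4 - 8 ) * ( 4 - 8 ) ) >= 12
stmt 3: x := 9 - z  -- replace 0 occurrence(s) of x with (9 - z)
  => ( ( 4 - 8 ) * ( 4 - 8 ) ) >= 12
stmt 2: z := z * 8  -- replace 0 occurrence(s) of z with (z * 8)
  => ( ( 4 - 8 ) * ( 4 - 8 ) ) >= 12
stmt 1: z := 7 * x  -- replace 0 occurrence(s) of z with (7 * x)
  => ( ( 4 - 8 ) * ( 4 - 8 ) ) >= 12

Answer: ( ( 4 - 8 ) * ( 4 - 8 ) ) >= 12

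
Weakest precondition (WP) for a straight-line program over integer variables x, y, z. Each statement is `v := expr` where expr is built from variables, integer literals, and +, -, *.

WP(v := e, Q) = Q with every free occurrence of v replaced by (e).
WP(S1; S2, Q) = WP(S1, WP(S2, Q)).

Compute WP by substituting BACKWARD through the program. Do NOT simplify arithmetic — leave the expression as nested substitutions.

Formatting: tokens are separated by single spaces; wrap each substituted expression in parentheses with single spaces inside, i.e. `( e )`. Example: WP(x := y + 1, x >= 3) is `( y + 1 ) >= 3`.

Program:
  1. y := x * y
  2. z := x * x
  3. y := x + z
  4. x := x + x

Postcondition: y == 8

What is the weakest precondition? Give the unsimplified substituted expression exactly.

Answer: ( x + ( x * x ) ) == 8

Derivation:
post: y == 8
stmt 4: x := x + x  -- replace 0 occurrence(s) of x with (x + x)
  => y == 8
stmt 3: y := x + z  -- replace 1 occurrence(s) of y with (x + z)
  => ( x + z ) == 8
stmt 2: z := x * x  -- replace 1 occurrence(s) of z with (x * x)
  => ( x + ( x * x ) ) == 8
stmt 1: y := x * y  -- replace 0 occurrence(s) of y with (x * y)
  => ( x + ( x * x ) ) == 8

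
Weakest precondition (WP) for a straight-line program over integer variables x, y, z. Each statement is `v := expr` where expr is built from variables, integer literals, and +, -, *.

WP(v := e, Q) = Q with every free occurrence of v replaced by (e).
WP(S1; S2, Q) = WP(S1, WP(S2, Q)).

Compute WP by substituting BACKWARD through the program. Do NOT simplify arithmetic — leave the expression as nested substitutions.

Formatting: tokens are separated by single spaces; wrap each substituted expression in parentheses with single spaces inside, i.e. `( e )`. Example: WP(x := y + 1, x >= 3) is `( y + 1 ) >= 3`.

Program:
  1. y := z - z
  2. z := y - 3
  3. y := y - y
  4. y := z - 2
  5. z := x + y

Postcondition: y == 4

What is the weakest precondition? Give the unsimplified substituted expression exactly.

post: y == 4
stmt 5: z := x + y  -- replace 0 occurrence(s) of z with (x + y)
  => y == 4
stmt 4: y := z - 2  -- replace 1 occurrence(s) of y with (z - 2)
  => ( z - 2 ) == 4
stmt 3: y := y - y  -- replace 0 occurrence(s) of y with (y - y)
  => ( z - 2 ) == 4
stmt 2: z := y - 3  -- replace 1 occurrence(s) of z with (y - 3)
  => ( ( y - 3 ) - 2 ) == 4
stmt 1: y := z - z  -- replace 1 occurrence(s) of y with (z - z)
  => ( ( ( z - z ) - 3 ) - 2 ) == 4

Answer: ( ( ( z - z ) - 3 ) - 2 ) == 4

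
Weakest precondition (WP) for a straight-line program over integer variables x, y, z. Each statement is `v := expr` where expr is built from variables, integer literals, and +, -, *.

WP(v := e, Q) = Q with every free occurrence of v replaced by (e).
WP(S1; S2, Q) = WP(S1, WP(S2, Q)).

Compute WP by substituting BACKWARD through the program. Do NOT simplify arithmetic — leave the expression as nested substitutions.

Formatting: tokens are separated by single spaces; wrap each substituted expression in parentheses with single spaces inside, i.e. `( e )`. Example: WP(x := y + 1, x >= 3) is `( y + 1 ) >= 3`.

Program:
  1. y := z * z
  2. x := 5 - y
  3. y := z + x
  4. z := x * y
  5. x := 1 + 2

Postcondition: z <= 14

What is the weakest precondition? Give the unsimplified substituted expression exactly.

Answer: ( ( 5 - ( z * z ) ) * ( z + ( 5 - ( z * z ) ) ) ) <= 14

Derivation:
post: z <= 14
stmt 5: x := 1 + 2  -- replace 0 occurrence(s) of x with (1 + 2)
  => z <= 14
stmt 4: z := x * y  -- replace 1 occurrence(s) of z with (x * y)
  => ( x * y ) <= 14
stmt 3: y := z + x  -- replace 1 occurrence(s) of y with (z + x)
  => ( x * ( z + x ) ) <= 14
stmt 2: x := 5 - y  -- replace 2 occurrence(s) of x with (5 - y)
  => ( ( 5 - y ) * ( z + ( 5 - y ) ) ) <= 14
stmt 1: y := z * z  -- replace 2 occurrence(s) of y with (z * z)
  => ( ( 5 - ( z * z ) ) * ( z + ( 5 - ( z * z ) ) ) ) <= 14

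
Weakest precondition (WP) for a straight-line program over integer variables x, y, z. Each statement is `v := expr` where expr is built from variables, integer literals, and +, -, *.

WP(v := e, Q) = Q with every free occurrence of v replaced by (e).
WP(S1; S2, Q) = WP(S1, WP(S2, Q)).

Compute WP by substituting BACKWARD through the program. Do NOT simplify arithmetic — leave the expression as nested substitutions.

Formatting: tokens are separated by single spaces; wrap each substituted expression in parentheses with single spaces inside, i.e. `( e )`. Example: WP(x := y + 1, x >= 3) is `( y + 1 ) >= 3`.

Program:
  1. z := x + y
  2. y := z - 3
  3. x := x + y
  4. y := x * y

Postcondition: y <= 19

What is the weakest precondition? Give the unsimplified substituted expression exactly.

Answer: ( ( x + ( ( x + y ) - 3 ) ) * ( ( x + y ) - 3 ) ) <= 19

Derivation:
post: y <= 19
stmt 4: y := x * y  -- replace 1 occurrence(s) of y with (x * y)
  => ( x * y ) <= 19
stmt 3: x := x + y  -- replace 1 occurrence(s) of x with (x + y)
  => ( ( x + y ) * y ) <= 19
stmt 2: y := z - 3  -- replace 2 occurrence(s) of y with (z - 3)
  => ( ( x + ( z - 3 ) ) * ( z - 3 ) ) <= 19
stmt 1: z := x + y  -- replace 2 occurrence(s) of z with (x + y)
  => ( ( x + ( ( x + y ) - 3 ) ) * ( ( x + y ) - 3 ) ) <= 19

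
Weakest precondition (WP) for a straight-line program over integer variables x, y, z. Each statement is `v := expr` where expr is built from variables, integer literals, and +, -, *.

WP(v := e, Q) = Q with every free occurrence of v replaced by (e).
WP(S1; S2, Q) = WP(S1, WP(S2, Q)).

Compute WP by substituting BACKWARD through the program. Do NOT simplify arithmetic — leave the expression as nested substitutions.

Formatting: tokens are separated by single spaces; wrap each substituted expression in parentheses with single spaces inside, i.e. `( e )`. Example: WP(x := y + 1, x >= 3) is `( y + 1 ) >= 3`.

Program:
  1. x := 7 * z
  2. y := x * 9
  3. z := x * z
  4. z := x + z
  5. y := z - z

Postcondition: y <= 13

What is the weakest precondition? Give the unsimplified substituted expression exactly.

Answer: ( ( ( 7 * z ) + ( ( 7 * z ) * z ) ) - ( ( 7 * z ) + ( ( 7 * z ) * z ) ) ) <= 13

Derivation:
post: y <= 13
stmt 5: y := z - z  -- replace 1 occurrence(s) of y with (z - z)
  => ( z - z ) <= 13
stmt 4: z := x + z  -- replace 2 occurrence(s) of z with (x + z)
  => ( ( x + z ) - ( x + z ) ) <= 13
stmt 3: z := x * z  -- replace 2 occurrence(s) of z with (x * z)
  => ( ( x + ( x * z ) ) - ( x + ( x * z ) ) ) <= 13
stmt 2: y := x * 9  -- replace 0 occurrence(s) of y with (x * 9)
  => ( ( x + ( x * z ) ) - ( x + ( x * z ) ) ) <= 13
stmt 1: x := 7 * z  -- replace 4 occurrence(s) of x with (7 * z)
  => ( ( ( 7 * z ) + ( ( 7 * z ) * z ) ) - ( ( 7 * z ) + ( ( 7 * z ) * z ) ) ) <= 13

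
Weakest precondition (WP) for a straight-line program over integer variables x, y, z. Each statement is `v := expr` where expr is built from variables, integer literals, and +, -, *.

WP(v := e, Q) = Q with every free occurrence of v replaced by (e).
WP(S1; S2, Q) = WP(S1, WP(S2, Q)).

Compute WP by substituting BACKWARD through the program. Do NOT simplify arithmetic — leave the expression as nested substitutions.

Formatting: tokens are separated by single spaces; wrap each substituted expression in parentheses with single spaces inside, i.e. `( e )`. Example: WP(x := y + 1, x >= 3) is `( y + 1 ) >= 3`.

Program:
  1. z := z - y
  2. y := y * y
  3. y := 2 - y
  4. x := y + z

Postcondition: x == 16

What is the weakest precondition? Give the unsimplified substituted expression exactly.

post: x == 16
stmt 4: x := y + z  -- replace 1 occurrence(s) of x with (y + z)
  => ( y + z ) == 16
stmt 3: y := 2 - y  -- replace 1 occurrence(s) of y with (2 - y)
  => ( ( 2 - y ) + z ) == 16
stmt 2: y := y * y  -- replace 1 occurrence(s) of y with (y * y)
  => ( ( 2 - ( y * y ) ) + z ) == 16
stmt 1: z := z - y  -- replace 1 occurrence(s) of z with (z - y)
  => ( ( 2 - ( y * y ) ) + ( z - y ) ) == 16

Answer: ( ( 2 - ( y * y ) ) + ( z - y ) ) == 16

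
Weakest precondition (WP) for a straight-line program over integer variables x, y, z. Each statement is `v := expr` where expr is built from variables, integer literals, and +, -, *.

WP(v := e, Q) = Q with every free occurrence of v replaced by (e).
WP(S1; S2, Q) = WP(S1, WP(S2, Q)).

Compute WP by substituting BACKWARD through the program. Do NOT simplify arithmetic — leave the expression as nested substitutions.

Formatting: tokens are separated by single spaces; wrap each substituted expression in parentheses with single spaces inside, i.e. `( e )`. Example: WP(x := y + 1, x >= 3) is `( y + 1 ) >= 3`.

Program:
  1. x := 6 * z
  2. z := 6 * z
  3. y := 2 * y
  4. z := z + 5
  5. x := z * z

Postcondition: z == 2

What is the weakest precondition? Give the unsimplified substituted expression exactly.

post: z == 2
stmt 5: x := z * z  -- replace 0 occurrence(s) of x with (z * z)
  => z == 2
stmt 4: z := z + 5  -- replace 1 occurrence(s) of z with (z + 5)
  => ( z + 5 ) == 2
stmt 3: y := 2 * y  -- replace 0 occurrence(s) of y with (2 * y)
  => ( z + 5 ) == 2
stmt 2: z := 6 * z  -- replace 1 occurrence(s) of z with (6 * z)
  => ( ( 6 * z ) + 5 ) == 2
stmt 1: x := 6 * z  -- replace 0 occurrence(s) of x with (6 * z)
  => ( ( 6 * z ) + 5 ) == 2

Answer: ( ( 6 * z ) + 5 ) == 2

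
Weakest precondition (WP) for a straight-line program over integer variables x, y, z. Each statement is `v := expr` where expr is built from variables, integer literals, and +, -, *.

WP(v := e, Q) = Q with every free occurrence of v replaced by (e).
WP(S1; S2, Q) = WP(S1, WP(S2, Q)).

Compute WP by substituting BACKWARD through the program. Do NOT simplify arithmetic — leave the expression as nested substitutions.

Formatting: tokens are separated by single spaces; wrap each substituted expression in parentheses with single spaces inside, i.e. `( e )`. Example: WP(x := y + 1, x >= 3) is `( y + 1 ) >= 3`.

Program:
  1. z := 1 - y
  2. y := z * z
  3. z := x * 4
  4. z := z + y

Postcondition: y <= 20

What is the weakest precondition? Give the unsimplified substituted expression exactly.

Answer: ( ( 1 - y ) * ( 1 - y ) ) <= 20

Derivation:
post: y <= 20
stmt 4: z := z + y  -- replace 0 occurrence(s) of z with (z + y)
  => y <= 20
stmt 3: z := x * 4  -- replace 0 occurrence(s) of z with (x * 4)
  => y <= 20
stmt 2: y := z * z  -- replace 1 occurrence(s) of y with (z * z)
  => ( z * z ) <= 20
stmt 1: z := 1 - y  -- replace 2 occurrence(s) of z with (1 - y)
  => ( ( 1 - y ) * ( 1 - y ) ) <= 20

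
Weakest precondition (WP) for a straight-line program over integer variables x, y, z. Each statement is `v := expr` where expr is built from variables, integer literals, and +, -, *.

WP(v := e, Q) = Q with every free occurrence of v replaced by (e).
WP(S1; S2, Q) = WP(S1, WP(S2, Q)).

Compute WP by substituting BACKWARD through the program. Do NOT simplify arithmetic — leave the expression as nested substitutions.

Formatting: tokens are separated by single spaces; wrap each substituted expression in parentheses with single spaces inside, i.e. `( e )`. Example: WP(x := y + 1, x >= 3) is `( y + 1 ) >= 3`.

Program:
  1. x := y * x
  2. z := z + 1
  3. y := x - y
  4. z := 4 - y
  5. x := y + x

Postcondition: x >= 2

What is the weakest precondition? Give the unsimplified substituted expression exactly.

post: x >= 2
stmt 5: x := y + x  -- replace 1 occurrence(s) of x with (y + x)
  => ( y + x ) >= 2
stmt 4: z := 4 - y  -- replace 0 occurrence(s) of z with (4 - y)
  => ( y + x ) >= 2
stmt 3: y := x - y  -- replace 1 occurrence(s) of y with (x - y)
  => ( ( x - y ) + x ) >= 2
stmt 2: z := z + 1  -- replace 0 occurrence(s) of z with (z + 1)
  => ( ( x - y ) + x ) >= 2
stmt 1: x := y * x  -- replace 2 occurrence(s) of x with (y * x)
  => ( ( ( y * x ) - y ) + ( y * x ) ) >= 2

Answer: ( ( ( y * x ) - y ) + ( y * x ) ) >= 2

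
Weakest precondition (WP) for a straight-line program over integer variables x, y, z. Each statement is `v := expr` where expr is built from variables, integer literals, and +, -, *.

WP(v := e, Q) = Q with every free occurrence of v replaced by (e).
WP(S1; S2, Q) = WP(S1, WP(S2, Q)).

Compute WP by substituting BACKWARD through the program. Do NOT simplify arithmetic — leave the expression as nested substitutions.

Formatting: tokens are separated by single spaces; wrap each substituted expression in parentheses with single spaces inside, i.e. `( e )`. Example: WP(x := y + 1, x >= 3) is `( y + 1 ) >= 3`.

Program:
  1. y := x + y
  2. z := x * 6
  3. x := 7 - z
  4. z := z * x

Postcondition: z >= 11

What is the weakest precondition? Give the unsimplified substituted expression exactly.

post: z >= 11
stmt 4: z := z * x  -- replace 1 occurrence(s) of z with (z * x)
  => ( z * x ) >= 11
stmt 3: x := 7 - z  -- replace 1 occurrence(s) of x with (7 - z)
  => ( z * ( 7 - z ) ) >= 11
stmt 2: z := x * 6  -- replace 2 occurrence(s) of z with (x * 6)
  => ( ( x * 6 ) * ( 7 - ( x * 6 ) ) ) >= 11
stmt 1: y := x + y  -- replace 0 occurrence(s) of y with (x + y)
  => ( ( x * 6 ) * ( 7 - ( x * 6 ) ) ) >= 11

Answer: ( ( x * 6 ) * ( 7 - ( x * 6 ) ) ) >= 11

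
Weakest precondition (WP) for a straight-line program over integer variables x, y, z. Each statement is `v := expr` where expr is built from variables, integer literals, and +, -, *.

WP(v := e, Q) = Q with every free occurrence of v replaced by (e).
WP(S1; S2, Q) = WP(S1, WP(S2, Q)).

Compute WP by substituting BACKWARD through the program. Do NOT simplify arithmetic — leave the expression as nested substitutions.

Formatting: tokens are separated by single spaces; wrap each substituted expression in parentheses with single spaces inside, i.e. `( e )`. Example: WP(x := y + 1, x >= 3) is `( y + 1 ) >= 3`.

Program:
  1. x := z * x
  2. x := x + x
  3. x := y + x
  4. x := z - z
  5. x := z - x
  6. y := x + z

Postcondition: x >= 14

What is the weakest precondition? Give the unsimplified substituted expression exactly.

Answer: ( z - ( z - z ) ) >= 14

Derivation:
post: x >= 14
stmt 6: y := x + z  -- replace 0 occurrence(s) of y with (x + z)
  => x >= 14
stmt 5: x := z - x  -- replace 1 occurrence(s) of x with (z - x)
  => ( z - x ) >= 14
stmt 4: x := z - z  -- replace 1 occurrence(s) of x with (z - z)
  => ( z - ( z - z ) ) >= 14
stmt 3: x := y + x  -- replace 0 occurrence(s) of x with (y + x)
  => ( z - ( z - z ) ) >= 14
stmt 2: x := x + x  -- replace 0 occurrence(s) of x with (x + x)
  => ( z - ( z - z ) ) >= 14
stmt 1: x := z * x  -- replace 0 occurrence(s) of x with (z * x)
  => ( z - ( z - z ) ) >= 14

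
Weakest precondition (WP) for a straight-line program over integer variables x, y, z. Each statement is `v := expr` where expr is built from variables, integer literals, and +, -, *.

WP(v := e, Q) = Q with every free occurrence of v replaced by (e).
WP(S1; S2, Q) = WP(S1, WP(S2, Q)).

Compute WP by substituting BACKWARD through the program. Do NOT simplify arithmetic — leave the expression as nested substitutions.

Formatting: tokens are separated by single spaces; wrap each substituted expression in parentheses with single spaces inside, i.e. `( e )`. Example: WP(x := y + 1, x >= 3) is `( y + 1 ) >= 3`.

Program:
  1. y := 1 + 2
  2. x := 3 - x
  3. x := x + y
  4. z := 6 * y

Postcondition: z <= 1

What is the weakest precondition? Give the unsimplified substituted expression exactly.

post: z <= 1
stmt 4: z := 6 * y  -- replace 1 occurrence(s) of z with (6 * y)
  => ( 6 * y ) <= 1
stmt 3: x := x + y  -- replace 0 occurrence(s) of x with (x + y)
  => ( 6 * y ) <= 1
stmt 2: x := 3 - x  -- replace 0 occurrence(s) of x with (3 - x)
  => ( 6 * y ) <= 1
stmt 1: y := 1 + 2  -- replace 1 occurrence(s) of y with (1 + 2)
  => ( 6 * ( 1 + 2 ) ) <= 1

Answer: ( 6 * ( 1 + 2 ) ) <= 1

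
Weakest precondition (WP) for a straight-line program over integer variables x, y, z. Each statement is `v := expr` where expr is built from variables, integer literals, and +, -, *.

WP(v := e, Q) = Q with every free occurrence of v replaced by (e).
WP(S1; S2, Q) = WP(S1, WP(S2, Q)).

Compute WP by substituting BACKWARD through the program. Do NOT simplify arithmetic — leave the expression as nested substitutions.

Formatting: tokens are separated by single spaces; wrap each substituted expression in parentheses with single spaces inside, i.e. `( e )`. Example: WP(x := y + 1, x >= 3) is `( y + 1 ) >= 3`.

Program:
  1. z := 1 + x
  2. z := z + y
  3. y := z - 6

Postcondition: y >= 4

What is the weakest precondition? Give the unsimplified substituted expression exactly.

post: y >= 4
stmt 3: y := z - 6  -- replace 1 occurrence(s) of y with (z - 6)
  => ( z - 6 ) >= 4
stmt 2: z := z + y  -- replace 1 occurrence(s) of z with (z + y)
  => ( ( z + y ) - 6 ) >= 4
stmt 1: z := 1 + x  -- replace 1 occurrence(s) of z with (1 + x)
  => ( ( ( 1 + x ) + y ) - 6 ) >= 4

Answer: ( ( ( 1 + x ) + y ) - 6 ) >= 4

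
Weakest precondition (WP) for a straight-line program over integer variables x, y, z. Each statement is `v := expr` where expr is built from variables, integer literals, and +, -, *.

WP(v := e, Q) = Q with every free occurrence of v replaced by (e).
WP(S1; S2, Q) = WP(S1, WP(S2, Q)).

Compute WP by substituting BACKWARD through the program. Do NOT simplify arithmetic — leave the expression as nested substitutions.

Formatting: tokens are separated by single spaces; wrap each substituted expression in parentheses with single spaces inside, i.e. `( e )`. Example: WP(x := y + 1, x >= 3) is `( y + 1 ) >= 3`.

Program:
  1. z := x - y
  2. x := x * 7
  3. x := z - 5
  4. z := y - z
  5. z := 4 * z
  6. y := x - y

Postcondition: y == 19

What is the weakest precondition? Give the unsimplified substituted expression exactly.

Answer: ( ( ( x - y ) - 5 ) - y ) == 19

Derivation:
post: y == 19
stmt 6: y := x - y  -- replace 1 occurrence(s) of y with (x - y)
  => ( x - y ) == 19
stmt 5: z := 4 * z  -- replace 0 occurrence(s) of z with (4 * z)
  => ( x - y ) == 19
stmt 4: z := y - z  -- replace 0 occurrence(s) of z with (y - z)
  => ( x - y ) == 19
stmt 3: x := z - 5  -- replace 1 occurrence(s) of x with (z - 5)
  => ( ( z - 5 ) - y ) == 19
stmt 2: x := x * 7  -- replace 0 occurrence(s) of x with (x * 7)
  => ( ( z - 5 ) - y ) == 19
stmt 1: z := x - y  -- replace 1 occurrence(s) of z with (x - y)
  => ( ( ( x - y ) - 5 ) - y ) == 19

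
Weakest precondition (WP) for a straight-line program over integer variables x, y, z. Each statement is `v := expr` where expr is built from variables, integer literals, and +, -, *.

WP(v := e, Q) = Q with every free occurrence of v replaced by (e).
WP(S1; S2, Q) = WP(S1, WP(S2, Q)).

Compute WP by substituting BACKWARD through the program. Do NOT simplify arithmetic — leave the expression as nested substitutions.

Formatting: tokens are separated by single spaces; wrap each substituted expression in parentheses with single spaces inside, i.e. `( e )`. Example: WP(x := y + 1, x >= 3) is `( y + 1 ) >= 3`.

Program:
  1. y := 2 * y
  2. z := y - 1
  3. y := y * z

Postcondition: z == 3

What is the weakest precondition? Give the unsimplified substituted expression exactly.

post: z == 3
stmt 3: y := y * z  -- replace 0 occurrence(s) of y with (y * z)
  => z == 3
stmt 2: z := y - 1  -- replace 1 occurrence(s) of z with (y - 1)
  => ( y - 1 ) == 3
stmt 1: y := 2 * y  -- replace 1 occurrence(s) of y with (2 * y)
  => ( ( 2 * y ) - 1 ) == 3

Answer: ( ( 2 * y ) - 1 ) == 3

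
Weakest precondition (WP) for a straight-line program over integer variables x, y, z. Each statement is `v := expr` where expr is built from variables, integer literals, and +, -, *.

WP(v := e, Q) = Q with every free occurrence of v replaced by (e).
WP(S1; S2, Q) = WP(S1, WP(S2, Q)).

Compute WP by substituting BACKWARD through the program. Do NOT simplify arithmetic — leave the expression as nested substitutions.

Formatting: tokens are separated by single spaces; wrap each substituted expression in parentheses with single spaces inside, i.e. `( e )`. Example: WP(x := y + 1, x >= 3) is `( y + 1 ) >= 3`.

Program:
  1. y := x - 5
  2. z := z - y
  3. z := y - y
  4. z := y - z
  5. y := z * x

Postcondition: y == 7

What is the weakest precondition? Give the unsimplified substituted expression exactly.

post: y == 7
stmt 5: y := z * x  -- replace 1 occurrence(s) of y with (z * x)
  => ( z * x ) == 7
stmt 4: z := y - z  -- replace 1 occurrence(s) of z with (y - z)
  => ( ( y - z ) * x ) == 7
stmt 3: z := y - y  -- replace 1 occurrence(s) of z with (y - y)
  => ( ( y - ( y - y ) ) * x ) == 7
stmt 2: z := z - y  -- replace 0 occurrence(s) of z with (z - y)
  => ( ( y - ( y - y ) ) * x ) == 7
stmt 1: y := x - 5  -- replace 3 occurrence(s) of y with (x - 5)
  => ( ( ( x - 5 ) - ( ( x - 5 ) - ( x - 5 ) ) ) * x ) == 7

Answer: ( ( ( x - 5 ) - ( ( x - 5 ) - ( x - 5 ) ) ) * x ) == 7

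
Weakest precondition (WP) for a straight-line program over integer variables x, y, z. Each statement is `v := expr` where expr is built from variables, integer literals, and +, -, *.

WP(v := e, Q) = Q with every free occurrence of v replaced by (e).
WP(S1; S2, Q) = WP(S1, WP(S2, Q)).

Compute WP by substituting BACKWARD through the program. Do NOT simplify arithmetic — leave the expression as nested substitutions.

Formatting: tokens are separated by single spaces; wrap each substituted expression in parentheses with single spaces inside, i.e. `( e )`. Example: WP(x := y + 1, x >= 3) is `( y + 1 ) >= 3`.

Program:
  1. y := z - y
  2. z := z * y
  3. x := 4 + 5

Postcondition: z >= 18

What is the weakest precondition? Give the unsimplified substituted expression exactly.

Answer: ( z * ( z - y ) ) >= 18

Derivation:
post: z >= 18
stmt 3: x := 4 + 5  -- replace 0 occurrence(s) of x with (4 + 5)
  => z >= 18
stmt 2: z := z * y  -- replace 1 occurrence(s) of z with (z * y)
  => ( z * y ) >= 18
stmt 1: y := z - y  -- replace 1 occurrence(s) of y with (z - y)
  => ( z * ( z - y ) ) >= 18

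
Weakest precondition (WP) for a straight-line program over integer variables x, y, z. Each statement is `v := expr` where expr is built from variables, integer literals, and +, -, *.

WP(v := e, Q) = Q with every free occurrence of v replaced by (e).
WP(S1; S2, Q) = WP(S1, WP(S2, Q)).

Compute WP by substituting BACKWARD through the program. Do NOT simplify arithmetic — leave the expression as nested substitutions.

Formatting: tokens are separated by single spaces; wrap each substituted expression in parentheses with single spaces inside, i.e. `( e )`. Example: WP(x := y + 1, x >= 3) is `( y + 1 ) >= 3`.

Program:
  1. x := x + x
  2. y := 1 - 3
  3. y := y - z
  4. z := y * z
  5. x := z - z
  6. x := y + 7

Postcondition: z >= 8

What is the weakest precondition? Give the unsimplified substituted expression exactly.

Answer: ( ( ( 1 - 3 ) - z ) * z ) >= 8

Derivation:
post: z >= 8
stmt 6: x := y + 7  -- replace 0 occurrence(s) of x with (y + 7)
  => z >= 8
stmt 5: x := z - z  -- replace 0 occurrence(s) of x with (z - z)
  => z >= 8
stmt 4: z := y * z  -- replace 1 occurrence(s) of z with (y * z)
  => ( y * z ) >= 8
stmt 3: y := y - z  -- replace 1 occurrence(s) of y with (y - z)
  => ( ( y - z ) * z ) >= 8
stmt 2: y := 1 - 3  -- replace 1 occurrence(s) of y with (1 - 3)
  => ( ( ( 1 - 3 ) - z ) * z ) >= 8
stmt 1: x := x + x  -- replace 0 occurrence(s) of x with (x + x)
  => ( ( ( 1 - 3 ) - z ) * z ) >= 8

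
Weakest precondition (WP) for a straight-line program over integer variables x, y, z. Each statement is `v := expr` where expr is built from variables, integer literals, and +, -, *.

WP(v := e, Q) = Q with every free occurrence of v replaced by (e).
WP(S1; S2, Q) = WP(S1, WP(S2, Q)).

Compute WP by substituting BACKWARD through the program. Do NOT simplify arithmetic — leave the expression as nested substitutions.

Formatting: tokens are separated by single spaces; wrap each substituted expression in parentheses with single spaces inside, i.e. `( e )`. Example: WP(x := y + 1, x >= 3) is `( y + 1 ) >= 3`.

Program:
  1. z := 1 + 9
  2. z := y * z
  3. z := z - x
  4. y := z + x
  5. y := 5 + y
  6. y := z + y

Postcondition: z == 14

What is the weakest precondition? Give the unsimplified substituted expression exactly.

post: z == 14
stmt 6: y := z + y  -- replace 0 occurrence(s) of y with (z + y)
  => z == 14
stmt 5: y := 5 + y  -- replace 0 occurrence(s) of y with (5 + y)
  => z == 14
stmt 4: y := z + x  -- replace 0 occurrence(s) of y with (z + x)
  => z == 14
stmt 3: z := z - x  -- replace 1 occurrence(s) of z with (z - x)
  => ( z - x ) == 14
stmt 2: z := y * z  -- replace 1 occurrence(s) of z with (y * z)
  => ( ( y * z ) - x ) == 14
stmt 1: z := 1 + 9  -- replace 1 occurrence(s) of z with (1 + 9)
  => ( ( y * ( 1 + 9 ) ) - x ) == 14

Answer: ( ( y * ( 1 + 9 ) ) - x ) == 14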